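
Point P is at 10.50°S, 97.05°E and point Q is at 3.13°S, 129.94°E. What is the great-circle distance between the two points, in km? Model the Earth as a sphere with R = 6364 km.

Haversine: a = sin²(Δφ/2)+cos φ₁ cos φ₂ sin²(Δλ/2) = 0.08281;  σ = 2·atan2(√a,√(1−a))
σ = 33.449° → d = Rσ = 6364·0.58380 = 3715 km

3715 km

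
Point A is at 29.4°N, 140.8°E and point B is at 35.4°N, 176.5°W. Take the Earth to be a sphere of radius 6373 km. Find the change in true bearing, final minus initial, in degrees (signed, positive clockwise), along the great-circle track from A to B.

Initial bearing θ₁ = atan2(sin Δλ cos φ₂, cos φ₁ sin φ₂ − sin φ₁ cos φ₂ cos Δλ) = 69.14°
Final bearing θ₂ = (initial bearing from the destination back to the start) + 180° = 92.83°
Δθ = θ₂ − θ₁ = +23.7°

+23.7°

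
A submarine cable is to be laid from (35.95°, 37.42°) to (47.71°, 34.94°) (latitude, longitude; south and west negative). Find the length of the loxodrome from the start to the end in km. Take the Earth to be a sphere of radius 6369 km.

1323 km

Δψ = ln[tan(π/4+φ₂/2)/tan(π/4+φ₁/2)] = +0.2767;  Δφ = +0.2053 rad,  Δλ = -0.0433 rad
q = Δφ/Δψ = 0.7417
d = R·√(Δφ² + q²Δλ²) = 6369·0.20775 = 1323 km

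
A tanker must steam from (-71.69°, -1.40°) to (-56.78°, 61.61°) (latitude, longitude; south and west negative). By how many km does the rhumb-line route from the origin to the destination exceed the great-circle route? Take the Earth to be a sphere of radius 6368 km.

Great circle: cos σ = sin φ₁ sin φ₂ + cos φ₁ cos φ₂ cos Δλ,  σ = 0.5109 rad → d_gc = 3253.1 km
Rhumb line: Δψ = +0.6157, q = Δφ/Δψ = 0.4226, d_rh = R√(Δφ²+q²Δλ²) = 3392.1 km
Excess = 3392.1 − 3253.1 = 139.0 ≈ 139 km

139 km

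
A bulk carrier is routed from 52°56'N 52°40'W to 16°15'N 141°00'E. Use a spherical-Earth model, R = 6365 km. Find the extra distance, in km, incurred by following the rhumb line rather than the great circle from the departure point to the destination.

Great circle: cos σ = sin φ₁ sin φ₂ + cos φ₁ cos φ₂ cos Δλ,  σ = 1.9166 rad → d_gc = 12199.4 km
Rhumb line: Δψ = -0.8054, q = Δφ/Δψ = 0.7949, d_rh = R√(Δφ²+q²Δλ²) = 15243.6 km
Excess = 15243.6 − 12199.4 = 3044.2 ≈ 3044 km

3044 km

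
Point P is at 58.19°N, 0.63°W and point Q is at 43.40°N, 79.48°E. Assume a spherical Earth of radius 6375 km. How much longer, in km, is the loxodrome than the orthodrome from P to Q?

303 km

Great circle: cos σ = sin φ₁ sin φ₂ + cos φ₁ cos φ₂ cos Δλ,  σ = 0.8636 rad → d_gc = 5505.8 km
Rhumb line: Δψ = -0.4130, q = Δφ/Δψ = 0.6250, d_rh = R√(Δφ²+q²Δλ²) = 5808.8 km
Excess = 5808.8 − 5505.8 = 303.0 ≈ 303 km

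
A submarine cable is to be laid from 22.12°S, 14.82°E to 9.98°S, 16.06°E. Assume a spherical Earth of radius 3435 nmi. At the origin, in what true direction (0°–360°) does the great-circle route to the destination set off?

5.8°

θ = atan2( sin Δλ·cos φ₂ ,  cos φ₁ sin φ₂ − sin φ₁ cos φ₂ cos Δλ )
  = atan2(+0.0213, +0.2102) = 5.79°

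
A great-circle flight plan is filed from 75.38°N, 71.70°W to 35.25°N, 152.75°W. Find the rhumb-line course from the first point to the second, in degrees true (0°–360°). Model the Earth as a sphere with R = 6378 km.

Δψ = ln[tan(π/4+φ₂/2)/tan(π/4+φ₁/2)] = -1.3954
Δλ = -1.4146 rad (taken the short way round)
course = atan2(Δλ, Δψ) = 225.39°

225.4°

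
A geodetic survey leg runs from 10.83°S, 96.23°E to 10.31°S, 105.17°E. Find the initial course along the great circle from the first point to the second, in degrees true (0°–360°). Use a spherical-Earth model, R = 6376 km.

N = sin Δλ·cos φ₂ = +0.1529;  D = cos φ₁ sin φ₂ − sin φ₁ cos φ₂ cos Δλ = +0.0068
initial course = atan2(N, D) = 87.44°

87.4°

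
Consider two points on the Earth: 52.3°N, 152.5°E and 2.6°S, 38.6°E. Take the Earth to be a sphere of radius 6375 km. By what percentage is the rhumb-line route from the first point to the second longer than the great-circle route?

Great circle: σ = 1.8581 rad → d_gc = Rσ = 11845.6 km
Rhumb: Δφ = -0.9582, Δλ = -1.9879, Δψ = -1.1201, q = Δφ/Δψ = 0.8555 → d_rh = R√(Δφ²+q²Δλ²) = 12443.7 km
Excess = (12443.7 − 11845.6) / 11845.6 = 598.1 / 11845.6 = 5.049% ≈ 5.0%

5.0%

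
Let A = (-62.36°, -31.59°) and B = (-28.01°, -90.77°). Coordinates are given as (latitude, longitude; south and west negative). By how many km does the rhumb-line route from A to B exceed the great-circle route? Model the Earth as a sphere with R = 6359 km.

141 km

Great circle: cos σ = sin φ₁ sin φ₂ + cos φ₁ cos φ₂ cos Δλ,  σ = 0.8945 rad → d_gc = 5688.4 km
Rhumb line: Δψ = +0.8929, q = Δφ/Δψ = 0.6715, d_rh = R√(Δφ²+q²Δλ²) = 5829.6 km
Excess = 5829.6 − 5688.4 = 141.2 ≈ 141 km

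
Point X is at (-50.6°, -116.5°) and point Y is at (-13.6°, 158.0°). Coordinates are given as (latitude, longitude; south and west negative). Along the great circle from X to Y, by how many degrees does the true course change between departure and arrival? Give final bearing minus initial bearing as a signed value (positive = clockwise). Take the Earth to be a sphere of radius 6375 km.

+54.8°

At departure: θ₁ = atan2(sin Δλ cos φ₂, cos φ₁ sin φ₂ − sin φ₁ cos φ₂ cos Δλ) = 264.67°
At arrival: θ₂ = atan2(sin Δλ cos φ₁, −cos φ₂ sin φ₁ + sin φ₂ cos φ₁ cos Δλ) = 319.44°
Δθ = θ₂ − θ₁ = +54.8°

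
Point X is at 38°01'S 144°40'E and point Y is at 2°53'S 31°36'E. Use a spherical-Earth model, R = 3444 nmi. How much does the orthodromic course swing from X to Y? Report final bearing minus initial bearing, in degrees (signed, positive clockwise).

Initial bearing θ₁ = atan2(sin Δλ cos φ₂, cos φ₁ sin φ₂ − sin φ₁ cos φ₂ cos Δλ) = 253.02°
Final bearing θ₂ = (initial bearing from the destination back to the start) + 180° = 311.02°
Δθ = θ₂ − θ₁ = +58.0°

+58.0°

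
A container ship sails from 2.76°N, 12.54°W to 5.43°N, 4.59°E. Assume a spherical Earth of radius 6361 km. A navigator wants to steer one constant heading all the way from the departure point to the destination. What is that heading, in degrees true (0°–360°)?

Δψ = ln[tan(π/4+φ₂/2)/tan(π/4+φ₁/2)] = +0.0467
Δλ = +0.2990 rad (taken the short way round)
course = atan2(Δλ, Δψ) = 81.12°

81.1°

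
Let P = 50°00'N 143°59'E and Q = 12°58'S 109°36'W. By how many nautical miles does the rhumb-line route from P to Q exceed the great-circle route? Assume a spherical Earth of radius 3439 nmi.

183 nmi

Great circle: cos σ = sin φ₁ sin φ₂ + cos φ₁ cos φ₂ cos Δλ,  σ = 1.9272 rad → d_gc = 6627.7 nmi
Rhumb line: Δψ = -1.2390, q = Δφ/Δψ = 0.8870, d_rh = R√(Δφ²+q²Δλ²) = 6810.6 nmi
Excess = 6810.6 − 6627.7 = 182.9 ≈ 183 nmi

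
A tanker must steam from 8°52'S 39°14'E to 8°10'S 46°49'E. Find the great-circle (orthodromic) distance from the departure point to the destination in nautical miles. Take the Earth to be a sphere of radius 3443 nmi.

453 nmi

cos σ = sin φ₁ sin φ₂ + cos φ₁ cos φ₂ cos Δλ
      = sin(-8.87°)sin(-8.17°) + cos(-8.87°)cos(-8.17°)cos(7.58°) = 0.9914
σ = 7.532° → d = Rσ = 3443·0.13146 = 453 nmi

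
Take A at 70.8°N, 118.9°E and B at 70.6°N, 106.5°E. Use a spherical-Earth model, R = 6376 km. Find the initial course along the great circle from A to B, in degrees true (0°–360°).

273.1°

N = sin Δλ·cos φ₂ = -0.0713;  D = cos φ₁ sin φ₂ − sin φ₁ cos φ₂ cos Δλ = +0.0038
initial course = atan2(N, D) = 273.07°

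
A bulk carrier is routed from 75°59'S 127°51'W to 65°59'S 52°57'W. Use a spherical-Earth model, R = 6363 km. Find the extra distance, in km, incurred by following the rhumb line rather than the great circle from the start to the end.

180 km

Great circle: cos σ = sin φ₁ sin φ₂ + cos φ₁ cos φ₂ cos Δλ,  σ = 0.4229 rad → d_gc = 2690.80 km
Rhumb line: Δψ = +0.5483, q = Δφ/Δψ = 0.3183, d_rh = R√(Δφ²+q²Δλ²) = 2871.28 km
Excess = 2871.28 − 2690.80 = 180.48 ≈ 180 km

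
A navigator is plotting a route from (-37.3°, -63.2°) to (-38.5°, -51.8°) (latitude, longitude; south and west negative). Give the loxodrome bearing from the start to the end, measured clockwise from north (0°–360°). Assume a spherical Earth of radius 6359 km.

97.6°

Meridional parts: M(φ₁)=-0.7026, M(φ₂)=-0.7291 → ΔM = -0.0265;  Δλ = +0.1990 rad
tan C = Δλ / ΔM = -7.4960 → C = 97.60°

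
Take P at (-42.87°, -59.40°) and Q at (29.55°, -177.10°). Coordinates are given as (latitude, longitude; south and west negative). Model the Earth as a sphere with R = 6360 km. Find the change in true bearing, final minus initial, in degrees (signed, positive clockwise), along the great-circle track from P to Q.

+26.8°

At departure: θ₁ = atan2(sin Δλ cos φ₂, cos φ₁ sin φ₂ − sin φ₁ cos φ₂ cos Δλ) = 276.40°
At arrival: θ₂ = atan2(sin Δλ cos φ₁, −cos φ₂ sin φ₁ + sin φ₂ cos φ₁ cos Δλ) = 303.15°
Δθ = θ₂ − θ₁ = +26.8°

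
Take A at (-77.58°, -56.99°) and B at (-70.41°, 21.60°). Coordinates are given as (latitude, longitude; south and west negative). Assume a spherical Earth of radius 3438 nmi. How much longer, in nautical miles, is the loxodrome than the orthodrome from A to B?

96 nmi

Great circle: cos σ = sin φ₁ sin φ₂ + cos φ₁ cos φ₂ cos Δλ,  σ = 0.3644 rad → d_gc = 1252.8 nmi
Rhumb line: Δψ = +0.4616, q = Δφ/Δψ = 0.2711, d_rh = R√(Δφ²+q²Δλ²) = 1348.9 nmi
Excess = 1348.9 − 1252.8 = 96.1 ≈ 96 nmi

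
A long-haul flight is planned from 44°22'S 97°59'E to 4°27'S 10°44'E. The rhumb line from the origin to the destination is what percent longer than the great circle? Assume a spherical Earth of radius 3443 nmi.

2.3%

Great circle: σ = 1.4822 rad → d_gc = Rσ = 5103.3 nmi
Rhumb: Δφ = +0.6967, Δλ = -1.5228, Δψ = +0.7881, q = Δφ/Δψ = 0.8840 → d_rh = R√(Δφ²+q²Δλ²) = 5218.8 nmi
Excess = (5218.8 − 5103.3) / 5103.3 = 115.5 / 5103.3 = 2.26% ≈ 2.3%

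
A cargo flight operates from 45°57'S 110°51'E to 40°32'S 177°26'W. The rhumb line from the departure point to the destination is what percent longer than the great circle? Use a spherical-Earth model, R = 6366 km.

3.4%

Great circle: σ = 0.8855 rad → d_gc = Rσ = 5637.3 km
Rhumb: Δφ = +0.0945, Δλ = +1.2517, Δψ = +0.1299, q = Δφ/Δψ = 0.7277 → d_rh = R√(Δφ²+q²Δλ²) = 5829.8 km
Excess = (5829.8 − 5637.3) / 5637.3 = 192.5 / 5637.3 = 3.41% ≈ 3.4%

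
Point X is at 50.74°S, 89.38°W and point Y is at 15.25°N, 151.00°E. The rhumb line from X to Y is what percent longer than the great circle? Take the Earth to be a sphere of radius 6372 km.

3.7%

Great circle: σ = 2.1007 rad → d_gc = Rσ = 13385.5 km
Rhumb: Δφ = +1.1517, Δλ = -2.0878, Δψ = +1.3003, q = Δφ/Δψ = 0.8858 → d_rh = R√(Δφ²+q²Δλ²) = 13881.9 km
Excess = (13881.9 − 13385.5) / 13385.5 = 496.4 / 13385.5 = 3.71% ≈ 3.7%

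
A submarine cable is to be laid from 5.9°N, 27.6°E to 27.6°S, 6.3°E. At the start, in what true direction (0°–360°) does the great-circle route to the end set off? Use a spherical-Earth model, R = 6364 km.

210.5°

N = sin Δλ·cos φ₂ = -0.3219;  D = cos φ₁ sin φ₂ − sin φ₁ cos φ₂ cos Δλ = -0.5457
initial course = atan2(N, D) = 210.54°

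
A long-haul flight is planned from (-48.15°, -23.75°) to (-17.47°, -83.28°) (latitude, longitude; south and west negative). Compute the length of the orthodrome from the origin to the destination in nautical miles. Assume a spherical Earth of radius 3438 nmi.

Haversine: a = sin²(Δφ/2)+cos φ₁ cos φ₂ sin²(Δλ/2) = 0.22683;  σ = 2·atan2(√a,√(1−a))
σ = 56.884° → d = Rσ = 3438·0.99281 = 3413 nmi

3413 nmi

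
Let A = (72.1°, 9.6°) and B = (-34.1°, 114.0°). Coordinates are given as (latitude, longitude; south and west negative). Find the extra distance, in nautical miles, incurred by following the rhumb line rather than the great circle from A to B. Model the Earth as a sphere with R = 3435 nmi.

306 nmi

Great circle: cos σ = sin φ₁ sin φ₂ + cos φ₁ cos φ₂ cos Δλ,  σ = 2.2103 rad → d_gc = 7592.4 nmi
Rhumb line: Δψ = -2.4822, q = Δφ/Δψ = 0.7467, d_rh = R√(Δφ²+q²Δλ²) = 7898.3 nmi
Excess = 7898.3 − 7592.4 = 305.9 ≈ 306 nmi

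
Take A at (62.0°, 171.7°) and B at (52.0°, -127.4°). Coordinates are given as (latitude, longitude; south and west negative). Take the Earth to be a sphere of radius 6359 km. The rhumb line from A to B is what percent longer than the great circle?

3.5%

Great circle: σ = 0.5802 rad → d_gc = Rσ = 3689.6 km
Rhumb: Δφ = -0.1745, Δλ = +1.0629, Δψ = -0.3228, q = Δφ/Δψ = 0.5406 → d_rh = R√(Δφ²+q²Δλ²) = 3819.0 km
Excess = (3819.0 − 3689.6) / 3689.6 = 129.4 / 3689.6 = 3.51% ≈ 3.5%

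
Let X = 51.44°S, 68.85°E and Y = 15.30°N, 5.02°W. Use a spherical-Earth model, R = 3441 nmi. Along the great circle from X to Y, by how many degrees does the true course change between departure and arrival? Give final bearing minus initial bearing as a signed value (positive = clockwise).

+31.2°

Initial bearing θ₁ = atan2(sin Δλ cos φ₂, cos φ₁ sin φ₂ − sin φ₁ cos φ₂ cos Δλ) = 291.98°
Final bearing θ₂ = (initial bearing from the destination back to the start) + 180° = 323.18°
Δθ = θ₂ − θ₁ = +31.2°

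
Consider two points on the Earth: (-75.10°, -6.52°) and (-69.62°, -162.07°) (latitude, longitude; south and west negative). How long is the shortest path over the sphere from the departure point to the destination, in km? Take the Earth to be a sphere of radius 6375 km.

3836 km

Haversine: a = sin²(Δφ/2)+cos φ₁ cos φ₂ sin²(Δλ/2) = 0.08782;  σ = 2·atan2(√a,√(1−a))
σ = 34.475° → d = Rσ = 6375·0.60171 = 3836 km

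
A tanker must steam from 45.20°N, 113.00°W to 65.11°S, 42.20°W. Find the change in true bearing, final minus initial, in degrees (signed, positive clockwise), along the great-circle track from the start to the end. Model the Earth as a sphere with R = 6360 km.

-24.3°

At departure: θ₁ = atan2(sin Δλ cos φ₂, cos φ₁ sin φ₂ − sin φ₁ cos φ₂ cos Δλ) = 151.67°
At arrival: θ₂ = atan2(sin Δλ cos φ₁, −cos φ₂ sin φ₁ + sin φ₂ cos φ₁ cos Δλ) = 127.40°
Δθ = θ₂ − θ₁ = -24.3°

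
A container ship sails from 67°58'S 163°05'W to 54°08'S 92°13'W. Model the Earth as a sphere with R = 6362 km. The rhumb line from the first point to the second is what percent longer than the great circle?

Great circle: σ = 0.6037 rad → d_gc = Rσ = 3840.8 km
Rhumb: Δφ = +0.2414, Δλ = +1.2369, Δψ = +0.5082, q = Δφ/Δψ = 0.4750 → d_rh = R√(Δφ²+q²Δλ²) = 4041.3 km
Excess = (4041.3 − 3840.8) / 3840.8 = 200.5 / 3840.8 = 5.22% ≈ 5.2%

5.2%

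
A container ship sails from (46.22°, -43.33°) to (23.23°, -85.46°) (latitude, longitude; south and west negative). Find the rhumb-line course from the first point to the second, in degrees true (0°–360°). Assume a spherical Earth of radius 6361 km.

Meridional parts: M(φ₁)=+0.9118, M(φ₂)=+0.4170 → ΔM = -0.4948;  Δλ = -0.7353 rad
tan C = Δλ / ΔM = +1.4861 → C = 236.06°

236.1°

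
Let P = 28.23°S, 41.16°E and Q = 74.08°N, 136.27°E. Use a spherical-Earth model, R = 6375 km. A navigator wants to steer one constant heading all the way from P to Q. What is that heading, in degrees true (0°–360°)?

Meridional parts: M(φ₁)=-0.5139, M(φ₂)=+1.9673 → ΔM = +2.4813;  Δλ = +1.6600 rad
tan C = Δλ / ΔM = +0.6690 → C = 33.78°

33.8°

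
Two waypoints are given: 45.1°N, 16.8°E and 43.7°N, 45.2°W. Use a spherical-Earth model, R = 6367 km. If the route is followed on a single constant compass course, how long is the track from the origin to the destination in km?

4925 km

Δψ = ln[tan(π/4+φ₂/2)/tan(π/4+φ₁/2)] = -0.0342;  Δφ = -0.0244 rad,  Δλ = -1.0821 rad
q = Δφ/Δψ = 0.7144
d = R·√(Δφ² + q²Δλ²) = 6367·0.77346 = 4925 km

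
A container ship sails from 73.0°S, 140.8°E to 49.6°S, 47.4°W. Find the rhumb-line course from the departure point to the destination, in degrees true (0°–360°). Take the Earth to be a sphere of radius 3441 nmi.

Δψ = ln[tan(π/4+φ₂/2)/tan(π/4+φ₁/2)] = +0.9009
Δλ = +2.9985 rad (taken the short way round)
course = atan2(Δλ, Δψ) = 73.28°

73.3°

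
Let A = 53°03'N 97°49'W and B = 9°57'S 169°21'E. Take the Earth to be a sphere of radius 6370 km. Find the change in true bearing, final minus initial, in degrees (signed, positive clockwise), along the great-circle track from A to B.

-48.7°

Initial bearing θ₁ = atan2(sin Δλ cos φ₂, cos φ₁ sin φ₂ − sin φ₁ cos φ₂ cos Δλ) = 266.22°
Final bearing θ₂ = (initial bearing from the destination back to the start) + 180° = 217.52°
Δθ = θ₂ − θ₁ = -48.7°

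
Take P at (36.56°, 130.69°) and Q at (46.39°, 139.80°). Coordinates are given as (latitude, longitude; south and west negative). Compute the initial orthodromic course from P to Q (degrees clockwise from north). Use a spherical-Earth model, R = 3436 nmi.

θ = atan2( sin Δλ·cos φ₂ ,  cos φ₁ sin φ₂ − sin φ₁ cos φ₂ cos Δλ )
  = atan2(+0.1092, +0.1759) = 31.83°

31.8°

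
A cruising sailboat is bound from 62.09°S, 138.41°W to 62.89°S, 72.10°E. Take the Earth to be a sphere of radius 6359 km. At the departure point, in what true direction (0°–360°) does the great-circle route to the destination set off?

θ = atan2( sin Δλ·cos φ₂ ,  cos φ₁ sin φ₂ − sin φ₁ cos φ₂ cos Δλ )
  = atan2(-0.2314, -0.7636) = 196.86°

196.9°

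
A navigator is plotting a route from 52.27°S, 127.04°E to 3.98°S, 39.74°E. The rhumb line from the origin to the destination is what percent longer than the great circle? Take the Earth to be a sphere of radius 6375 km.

Great circle: σ = 1.4870 rad → d_gc = Rσ = 9479.9 km
Rhumb: Δφ = +0.8428, Δλ = -1.5237, Δψ = +1.0043, q = Δφ/Δψ = 0.8392 → d_rh = R√(Δφ²+q²Δλ²) = 9762.9 km
Excess = (9762.9 − 9479.9) / 9479.9 = 283.0 / 9479.9 = 2.99% ≈ 3.0%

3.0%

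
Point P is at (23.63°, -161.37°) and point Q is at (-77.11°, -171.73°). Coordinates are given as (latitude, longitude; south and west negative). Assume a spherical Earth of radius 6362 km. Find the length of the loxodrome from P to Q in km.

11213 km

Rhumb course C = atan2(Δλ, Δψ) with Δψ = ln[tan(π/4+φ₂/2)/tan(π/4+φ₁/2)] = -2.6053, Δλ = -0.1808 → C = 183.97°
d = R·|Δφ| / |cos C| = 6362·1.75824 / 0.99760 = 11213 km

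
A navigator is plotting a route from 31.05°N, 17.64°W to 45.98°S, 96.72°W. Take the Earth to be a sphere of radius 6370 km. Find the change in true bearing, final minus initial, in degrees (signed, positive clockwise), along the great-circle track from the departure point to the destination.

Initial bearing θ₁ = atan2(sin Δλ cos φ₂, cos φ₁ sin φ₂ − sin φ₁ cos φ₂ cos Δλ) = 224.93°
Final bearing θ₂ = (initial bearing from the destination back to the start) + 180° = 240.54°
Δθ = θ₂ − θ₁ = +15.6°

+15.6°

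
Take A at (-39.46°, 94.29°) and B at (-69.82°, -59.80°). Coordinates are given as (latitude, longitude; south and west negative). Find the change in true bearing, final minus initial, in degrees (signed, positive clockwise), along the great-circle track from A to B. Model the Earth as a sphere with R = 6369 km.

At departure: θ₁ = atan2(sin Δλ cos φ₂, cos φ₁ sin φ₂ − sin φ₁ cos φ₂ cos Δλ) = 189.29°
At arrival: θ₂ = atan2(sin Δλ cos φ₁, −cos φ₂ sin φ₁ + sin φ₂ cos φ₁ cos Δλ) = 338.83°
Δθ = θ₂ − θ₁ = +149.5°

+149.5°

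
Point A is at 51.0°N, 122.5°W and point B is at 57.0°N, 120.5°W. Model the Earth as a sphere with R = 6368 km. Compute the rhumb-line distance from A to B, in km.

Rhumb course C = atan2(Δλ, Δψ) with Δψ = ln[tan(π/4+φ₂/2)/tan(π/4+φ₁/2)] = +0.1786, Δλ = +0.0349 → C = 11.06°
d = R·|Δφ| / |cos C| = 6368·0.10472 / 0.98142 = 679 km

679 km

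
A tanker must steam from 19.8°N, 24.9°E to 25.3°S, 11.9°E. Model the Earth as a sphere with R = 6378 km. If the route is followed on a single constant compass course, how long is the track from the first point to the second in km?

5214 km

Δψ = ln[tan(π/4+φ₂/2)/tan(π/4+φ₁/2)] = -0.8093;  Δφ = -0.7871 rad,  Δλ = -0.2269 rad
q = Δφ/Δψ = 0.9726
d = R·√(Δφ² + q²Δλ²) = 6378·0.81749 = 5214 km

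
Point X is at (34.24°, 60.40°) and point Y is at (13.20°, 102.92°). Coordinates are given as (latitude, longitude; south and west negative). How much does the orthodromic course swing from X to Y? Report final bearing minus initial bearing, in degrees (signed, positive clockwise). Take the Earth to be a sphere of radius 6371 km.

+18.1°

Initial bearing θ₁ = atan2(sin Δλ cos φ₂, cos φ₁ sin φ₂ − sin φ₁ cos φ₂ cos Δλ) = 108.09°
Final bearing θ₂ = (initial bearing from the destination back to the start) + 180° = 126.18°
Δθ = θ₂ − θ₁ = +18.1°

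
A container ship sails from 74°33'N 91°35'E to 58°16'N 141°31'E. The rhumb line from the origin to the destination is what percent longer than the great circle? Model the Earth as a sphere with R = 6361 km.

2.7%

Great circle: σ = 0.4276 rad → d_gc = Rσ = 2720.0 km
Rhumb: Δφ = -0.2842, Δλ = +0.8715, Δψ = -0.7397, q = Δφ/Δψ = 0.3842 → d_rh = R√(Δφ²+q²Δλ²) = 2793.7 km
Excess = (2793.7 − 2720.0) / 2720.0 = 73.7 / 2720.0 = 2.71% ≈ 2.7%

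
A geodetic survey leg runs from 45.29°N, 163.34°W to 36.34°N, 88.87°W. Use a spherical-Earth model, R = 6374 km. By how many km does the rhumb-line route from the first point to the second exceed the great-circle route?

209 km

Great circle: cos σ = sin φ₁ sin φ₂ + cos φ₁ cos φ₂ cos Δλ,  σ = 0.9608 rad → d_gc = 6124.2 km
Rhumb line: Δψ = -0.2069, q = Δφ/Δψ = 0.7549, d_rh = R√(Δφ²+q²Δλ²) = 6332.8 km
Excess = 6332.8 − 6124.2 = 208.6 ≈ 209 km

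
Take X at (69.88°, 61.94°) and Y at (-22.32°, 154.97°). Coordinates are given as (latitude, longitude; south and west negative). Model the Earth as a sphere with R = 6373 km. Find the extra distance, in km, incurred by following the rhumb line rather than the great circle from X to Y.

Great circle: cos σ = sin φ₁ sin φ₂ + cos φ₁ cos φ₂ cos Δλ,  σ = 1.9535 rad → d_gc = 12449.6 km
Rhumb line: Δψ = -2.1291, q = Δφ/Δψ = 0.7558, d_rh = R√(Δφ²+q²Δλ²) = 12897.2 km
Excess = 12897.2 − 12449.6 = 447.6 ≈ 448 km

448 km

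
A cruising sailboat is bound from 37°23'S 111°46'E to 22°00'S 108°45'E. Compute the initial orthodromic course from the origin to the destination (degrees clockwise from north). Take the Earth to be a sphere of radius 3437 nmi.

349.5°

θ = atan2( sin Δλ·cos φ₂ ,  cos φ₁ sin φ₂ − sin φ₁ cos φ₂ cos Δλ )
  = atan2(-0.0488, +0.2645) = 349.55°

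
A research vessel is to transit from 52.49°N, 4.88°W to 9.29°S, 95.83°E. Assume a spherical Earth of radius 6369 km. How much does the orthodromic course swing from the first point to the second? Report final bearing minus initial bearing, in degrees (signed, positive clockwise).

At departure: θ₁ = atan2(sin Δλ cos φ₂, cos φ₁ sin φ₂ − sin φ₁ cos φ₂ cos Δλ) = 87.21°
At arrival: θ₂ = atan2(sin Δλ cos φ₁, −cos φ₂ sin φ₁ + sin φ₂ cos φ₁ cos Δλ) = 141.96°
Δθ = θ₂ − θ₁ = +54.7°

+54.7°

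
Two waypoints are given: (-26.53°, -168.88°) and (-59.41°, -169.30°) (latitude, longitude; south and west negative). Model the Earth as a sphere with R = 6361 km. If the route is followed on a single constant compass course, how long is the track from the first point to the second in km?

3650 km

Rhumb course C = atan2(Δλ, Δψ) with Δψ = ln[tan(π/4+φ₂/2)/tan(π/4+φ₁/2)] = -0.8160, Δλ = -0.0073 → C = 180.51°
d = R·|Δφ| / |cos C| = 6361·0.57386 / 0.99996 = 3650 km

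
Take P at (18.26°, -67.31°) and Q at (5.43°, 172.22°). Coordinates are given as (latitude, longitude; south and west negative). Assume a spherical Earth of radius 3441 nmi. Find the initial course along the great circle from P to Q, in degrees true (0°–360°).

286.1°

θ = atan2( sin Δλ·cos φ₂ ,  cos φ₁ sin φ₂ − sin φ₁ cos φ₂ cos Δλ )
  = atan2(-0.8580, +0.2480) = 286.12°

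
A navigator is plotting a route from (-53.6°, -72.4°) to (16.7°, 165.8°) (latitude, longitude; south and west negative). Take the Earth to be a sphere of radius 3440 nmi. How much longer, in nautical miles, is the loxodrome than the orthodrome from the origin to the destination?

315 nmi

Great circle: cos σ = sin φ₁ sin φ₂ + cos φ₁ cos φ₂ cos Δλ,  σ = 2.1304 rad → d_gc = 7328.4 nmi
Rhumb line: Δψ = +1.4080, q = Δφ/Δψ = 0.8714, d_rh = R√(Δφ²+q²Δλ²) = 7643.4 nmi
Excess = 7643.4 − 7328.4 = 315.0 ≈ 315 nmi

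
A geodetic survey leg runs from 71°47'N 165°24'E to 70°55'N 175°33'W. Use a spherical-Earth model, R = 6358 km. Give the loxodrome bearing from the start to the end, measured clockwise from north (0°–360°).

Meridional parts: M(φ₁)=+1.8306, M(φ₂)=+1.7833 → ΔM = -0.0473;  Δλ = +0.3325 rad
tan C = Δλ / ΔM = -7.0279 → C = 98.10°

98.1°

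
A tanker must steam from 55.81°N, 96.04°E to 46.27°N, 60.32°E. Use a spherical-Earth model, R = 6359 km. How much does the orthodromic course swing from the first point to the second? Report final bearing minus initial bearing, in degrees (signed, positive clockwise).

-28.2°

At departure: θ₁ = atan2(sin Δλ cos φ₂, cos φ₁ sin φ₂ − sin φ₁ cos φ₂ cos Δλ) = 261.80°
At arrival: θ₂ = atan2(sin Δλ cos φ₁, −cos φ₂ sin φ₁ + sin φ₂ cos φ₁ cos Δλ) = 233.57°
Δθ = θ₂ − θ₁ = -28.2°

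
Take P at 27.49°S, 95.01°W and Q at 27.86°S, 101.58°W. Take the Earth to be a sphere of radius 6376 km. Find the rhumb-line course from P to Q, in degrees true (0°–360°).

Meridional parts: M(φ₁)=-0.4993, M(φ₂)=-0.5066 → ΔM = -0.0073;  Δλ = -0.1147 rad
tan C = Δλ / ΔM = +15.7253 → C = 266.36°

266.4°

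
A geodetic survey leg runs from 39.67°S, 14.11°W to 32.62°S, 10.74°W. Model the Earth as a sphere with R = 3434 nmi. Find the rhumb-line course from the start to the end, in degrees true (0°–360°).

Δψ = ln[tan(π/4+φ₂/2)/tan(π/4+φ₁/2)] = +0.1526
Δλ = +0.0588 rad (taken the short way round)
course = atan2(Δλ, Δψ) = 21.08°

21.1°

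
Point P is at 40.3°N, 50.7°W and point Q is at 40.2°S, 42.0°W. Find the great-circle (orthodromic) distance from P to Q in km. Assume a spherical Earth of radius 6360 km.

8979 km

cos σ = sin φ₁ sin φ₂ + cos φ₁ cos φ₂ cos Δλ
      = sin(40.30°)sin(-40.20°) + cos(40.30°)cos(-40.20°)cos(8.70°) = 0.1583
σ = 80.889° → d = Rσ = 6360·1.41178 = 8979 km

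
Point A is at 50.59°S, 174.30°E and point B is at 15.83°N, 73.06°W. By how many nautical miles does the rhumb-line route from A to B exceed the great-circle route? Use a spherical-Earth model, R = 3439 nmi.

Great circle: cos σ = sin φ₁ sin φ₂ + cos φ₁ cos φ₂ cos Δλ,  σ = 2.0329 rad → d_gc = 6991.3 nmi
Rhumb line: Δψ = +1.3067, q = Δφ/Δψ = 0.8872, d_rh = R√(Δφ²+q²Δλ²) = 7202.1 nmi
Excess = 7202.1 − 6991.3 = 210.8 ≈ 211 nmi

211 nmi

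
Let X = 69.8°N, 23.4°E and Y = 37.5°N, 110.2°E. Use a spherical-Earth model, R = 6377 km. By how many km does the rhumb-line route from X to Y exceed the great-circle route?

425 km

Great circle: cos σ = sin φ₁ sin φ₂ + cos φ₁ cos φ₂ cos Δλ,  σ = 0.9439 rad → d_gc = 6019.4 km
Rhumb line: Δψ = -1.0183, q = Δφ/Δψ = 0.5536, d_rh = R√(Δφ²+q²Δλ²) = 6444.2 km
Excess = 6444.2 − 6019.4 = 424.8 ≈ 425 km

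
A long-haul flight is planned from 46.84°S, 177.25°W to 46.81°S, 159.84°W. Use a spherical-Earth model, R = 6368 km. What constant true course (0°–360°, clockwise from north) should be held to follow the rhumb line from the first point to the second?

89.9°

Δψ = ln[tan(π/4+φ₂/2)/tan(π/4+φ₁/2)] = +0.0008
Δλ = +0.3039 rad (taken the short way round)
course = atan2(Δλ, Δψ) = 89.86°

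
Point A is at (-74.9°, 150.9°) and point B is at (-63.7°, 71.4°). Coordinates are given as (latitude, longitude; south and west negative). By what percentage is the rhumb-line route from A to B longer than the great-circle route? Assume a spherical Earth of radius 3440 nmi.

Great circle: σ = 0.4809 rad → d_gc = Rσ = 1654.4 nmi
Rhumb: Δφ = +0.1955, Δλ = -1.3875, Δψ = +0.5668, q = Δφ/Δψ = 0.3449 → d_rh = R√(Δφ²+q²Δλ²) = 1778.1 nmi
Excess = (1778.1 − 1654.4) / 1654.4 = 123.7 / 1654.4 = 7.48% ≈ 7.5%

7.5%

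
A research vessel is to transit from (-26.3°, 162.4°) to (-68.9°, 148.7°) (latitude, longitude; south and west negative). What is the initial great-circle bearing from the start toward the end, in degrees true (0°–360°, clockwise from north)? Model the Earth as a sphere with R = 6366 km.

N = sin Δλ·cos φ₂ = -0.0853;  D = cos φ₁ sin φ₂ − sin φ₁ cos φ₂ cos Δλ = -0.6814
initial course = atan2(N, D) = 187.13°

187.1°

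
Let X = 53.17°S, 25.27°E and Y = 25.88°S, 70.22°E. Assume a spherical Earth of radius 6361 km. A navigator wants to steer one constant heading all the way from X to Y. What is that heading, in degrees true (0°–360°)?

Δψ = ln[tan(π/4+φ₂/2)/tan(π/4+φ₁/2)] = +0.6319
Δλ = +0.7845 rad (taken the short way round)
course = atan2(Δλ, Δψ) = 51.15°

51.2°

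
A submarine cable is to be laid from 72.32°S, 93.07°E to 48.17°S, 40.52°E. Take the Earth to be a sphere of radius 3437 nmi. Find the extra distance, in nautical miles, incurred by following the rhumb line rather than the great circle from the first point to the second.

Great circle: cos σ = sin φ₁ sin φ₂ + cos φ₁ cos φ₂ cos Δλ,  σ = 0.5861 rad → d_gc = 2014.5 nmi
Rhumb line: Δψ = +0.8991, q = Δφ/Δψ = 0.4688, d_rh = R√(Δφ²+q²Δλ²) = 2069.5 nmi
Excess = 2069.5 − 2014.5 = 55.0 ≈ 55 nmi

55 nmi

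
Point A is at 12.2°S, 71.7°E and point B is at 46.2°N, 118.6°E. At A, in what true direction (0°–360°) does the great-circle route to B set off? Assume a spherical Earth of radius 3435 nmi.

32.1°

θ = atan2( sin Δλ·cos φ₂ ,  cos φ₁ sin φ₂ − sin φ₁ cos φ₂ cos Δλ )
  = atan2(+0.5054, +0.8054) = 32.11°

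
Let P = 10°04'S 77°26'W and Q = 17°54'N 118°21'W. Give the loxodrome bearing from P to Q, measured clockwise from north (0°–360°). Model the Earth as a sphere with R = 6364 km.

304.7°

Meridional parts: M(φ₁)=-0.1766, M(φ₂)=+0.3176 → ΔM = +0.4942;  Δλ = -0.7141 rad
tan C = Δλ / ΔM = -1.4449 → C = 304.69°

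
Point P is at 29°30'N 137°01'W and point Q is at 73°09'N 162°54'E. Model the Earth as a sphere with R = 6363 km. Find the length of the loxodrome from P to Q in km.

6104 km

Rhumb course C = atan2(Δλ, Δψ) with Δψ = ln[tan(π/4+φ₂/2)/tan(π/4+φ₁/2)] = +1.3705, Δλ = -1.0487 → C = 322.58°
d = R·|Δφ| / |cos C| = 6363·0.76184 / 0.79419 = 6104 km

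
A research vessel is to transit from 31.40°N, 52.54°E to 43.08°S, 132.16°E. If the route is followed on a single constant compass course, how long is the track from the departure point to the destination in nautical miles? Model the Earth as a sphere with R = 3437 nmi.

Rhumb course C = atan2(Δλ, Δψ) with Δψ = ln[tan(π/4+φ₂/2)/tan(π/4+φ₁/2)] = -1.4125, Δλ = +1.3896 → C = 135.47°
d = R·|Δφ| / |cos C| = 3437·1.29992 / 0.71285 = 6268 nmi

6268 nmi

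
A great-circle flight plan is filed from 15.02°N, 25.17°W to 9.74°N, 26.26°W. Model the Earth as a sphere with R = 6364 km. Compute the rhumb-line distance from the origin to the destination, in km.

598 km

Rhumb course C = atan2(Δλ, Δψ) with Δψ = ln[tan(π/4+φ₂/2)/tan(π/4+φ₁/2)] = -0.0944, Δλ = -0.0190 → C = 191.40°
d = R·|Δφ| / |cos C| = 6364·0.09215 / 0.98029 = 598 km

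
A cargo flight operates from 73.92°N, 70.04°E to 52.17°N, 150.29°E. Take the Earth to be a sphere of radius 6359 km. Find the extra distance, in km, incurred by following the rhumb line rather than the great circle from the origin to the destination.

294 km

Great circle: cos σ = sin φ₁ sin φ₂ + cos φ₁ cos φ₂ cos Δλ,  σ = 0.6637 rad → d_gc = 4220.6 km
Rhumb line: Δψ = -0.8862, q = Δφ/Δψ = 0.4283, d_rh = R√(Δφ²+q²Δλ²) = 4514.7 km
Excess = 4514.7 − 4220.6 = 294.1 ≈ 294 km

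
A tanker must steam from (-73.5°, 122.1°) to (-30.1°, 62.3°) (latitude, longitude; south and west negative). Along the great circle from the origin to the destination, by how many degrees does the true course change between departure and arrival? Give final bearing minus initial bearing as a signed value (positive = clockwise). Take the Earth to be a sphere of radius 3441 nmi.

Initial bearing θ₁ = atan2(sin Δλ cos φ₂, cos φ₁ sin φ₂ − sin φ₁ cos φ₂ cos Δλ) = 290.18°
Final bearing θ₂ = (initial bearing from the destination back to the start) + 180° = 342.05°
Δθ = θ₂ − θ₁ = +51.9°

+51.9°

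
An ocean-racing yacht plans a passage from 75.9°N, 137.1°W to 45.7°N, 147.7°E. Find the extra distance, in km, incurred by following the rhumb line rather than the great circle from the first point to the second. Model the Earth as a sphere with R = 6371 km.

Great circle: cos σ = sin φ₁ sin φ₂ + cos φ₁ cos φ₂ cos Δλ,  σ = 0.7413 rad → d_gc = 4722.81 km
Rhumb line: Δψ = -1.1914, q = Δφ/Δψ = 0.4424, d_rh = R√(Δφ²+q²Δλ²) = 4996.27 km
Excess = 4996.27 − 4722.81 = 273.46 ≈ 273 km

273 km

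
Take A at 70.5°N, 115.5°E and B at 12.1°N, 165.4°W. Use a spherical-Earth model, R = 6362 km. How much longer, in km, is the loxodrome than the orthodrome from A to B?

Great circle: cos σ = sin φ₁ sin φ₂ + cos φ₁ cos φ₂ cos Δλ,  σ = 1.3085 rad → d_gc = 8324.6 km
Rhumb line: Δψ = -1.5485, q = Δφ/Δψ = 0.6582, d_rh = R√(Δφ²+q²Δλ²) = 8687.6 km
Excess = 8687.6 − 8324.6 = 363.0 ≈ 363 km

363 km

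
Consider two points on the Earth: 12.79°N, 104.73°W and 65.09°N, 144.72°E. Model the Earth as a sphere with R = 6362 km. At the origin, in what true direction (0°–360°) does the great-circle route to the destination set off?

N = sin Δλ·cos φ₂ = -0.3944;  D = cos φ₁ sin φ₂ − sin φ₁ cos φ₂ cos Δλ = +0.9172
initial course = atan2(N, D) = 336.73°

336.7°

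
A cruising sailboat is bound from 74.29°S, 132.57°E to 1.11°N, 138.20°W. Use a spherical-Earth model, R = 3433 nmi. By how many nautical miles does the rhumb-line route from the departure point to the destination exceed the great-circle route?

282 nmi

Great circle: cos σ = sin φ₁ sin φ₂ + cos φ₁ cos φ₂ cos Δλ,  σ = 1.5858 rad → d_gc = 5444.1 nmi
Rhumb line: Δψ = +2.0002, q = Δφ/Δψ = 0.6579, d_rh = R√(Δφ²+q²Δλ²) = 5725.7 nmi
Excess = 5725.7 − 5444.1 = 281.6 ≈ 282 nmi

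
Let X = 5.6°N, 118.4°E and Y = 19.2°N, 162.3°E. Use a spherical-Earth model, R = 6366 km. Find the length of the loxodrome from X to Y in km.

Δψ = ln[tan(π/4+φ₂/2)/tan(π/4+φ₁/2)] = +0.2437;  Δφ = +0.2374 rad,  Δλ = +0.7662 rad
q = Δφ/Δψ = 0.9742
d = R·√(Δφ² + q²Δλ²) = 6366·0.78323 = 4986 km

4986 km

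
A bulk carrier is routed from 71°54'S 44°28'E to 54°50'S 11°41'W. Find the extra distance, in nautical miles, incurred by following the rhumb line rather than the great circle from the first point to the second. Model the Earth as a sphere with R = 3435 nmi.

57 nmi

Great circle: cos σ = sin φ₁ sin φ₂ + cos φ₁ cos φ₂ cos Δλ,  σ = 0.5018 rad → d_gc = 1723.8 nmi
Rhumb line: Δψ = +0.6879, q = Δφ/Δψ = 0.4330, d_rh = R√(Δφ²+q²Δλ²) = 1780.9 nmi
Excess = 1780.9 − 1723.8 = 57.1 ≈ 57 nmi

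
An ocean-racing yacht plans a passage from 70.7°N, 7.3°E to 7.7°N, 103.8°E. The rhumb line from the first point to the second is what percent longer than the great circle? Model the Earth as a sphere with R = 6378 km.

Great circle: σ = 1.4813 rad → d_gc = Rσ = 9447.7 km
Rhumb: Δφ = -1.0996, Δλ = +1.6842, Δψ = -1.6370, q = Δφ/Δψ = 0.6717 → d_rh = R√(Δφ²+q²Δλ²) = 10062.1 km
Excess = (10062.1 − 9447.7) / 9447.7 = 614.4 / 9447.7 = 6.50% ≈ 6.5%

6.5%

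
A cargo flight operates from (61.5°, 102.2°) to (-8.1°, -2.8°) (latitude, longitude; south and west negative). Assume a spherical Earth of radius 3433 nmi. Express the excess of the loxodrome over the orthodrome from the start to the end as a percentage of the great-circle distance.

Great circle: σ = 1.8194 rad → d_gc = Rσ = 6246.1 nmi
Rhumb: Δφ = -1.2147, Δλ = -1.8326, Δψ = -1.5124, q = Δφ/Δψ = 0.8032 → d_rh = R√(Δφ²+q²Δλ²) = 6551.7 nmi
Excess = (6551.7 − 6246.1) / 6246.1 = 305.6 / 6246.1 = 4.89% ≈ 4.9%

4.9%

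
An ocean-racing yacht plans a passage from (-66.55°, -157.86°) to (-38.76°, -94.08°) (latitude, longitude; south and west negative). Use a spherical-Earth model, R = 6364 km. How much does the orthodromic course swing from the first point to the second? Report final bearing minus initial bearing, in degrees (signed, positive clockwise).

-54.0°

Initial bearing θ₁ = atan2(sin Δλ cos φ₂, cos φ₁ sin φ₂ − sin φ₁ cos φ₂ cos Δλ) = 84.54°
Final bearing θ₂ = (initial bearing from the destination back to the start) + 180° = 30.53°
Δθ = θ₂ − θ₁ = -54.0°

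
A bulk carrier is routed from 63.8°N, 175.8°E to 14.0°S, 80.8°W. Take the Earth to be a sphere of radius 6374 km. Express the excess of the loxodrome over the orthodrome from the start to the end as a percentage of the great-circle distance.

4.5%

Great circle: σ = 1.8927 rad → d_gc = Rσ = 12063.9 km
Rhumb: Δφ = -1.3579, Δλ = +1.8047, Δψ = -1.7048, q = Δφ/Δψ = 0.7965 → d_rh = R√(Δφ²+q²Δλ²) = 12603.7 km
Excess = (12603.7 − 12063.9) / 12063.9 = 539.8 / 12063.9 = 4.47% ≈ 4.5%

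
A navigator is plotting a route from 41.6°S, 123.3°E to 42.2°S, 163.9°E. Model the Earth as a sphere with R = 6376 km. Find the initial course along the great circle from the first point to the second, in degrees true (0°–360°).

105.0°

N = sin Δλ·cos φ₂ = +0.4821;  D = cos φ₁ sin φ₂ − sin φ₁ cos φ₂ cos Δλ = -0.1289
initial course = atan2(N, D) = 104.97°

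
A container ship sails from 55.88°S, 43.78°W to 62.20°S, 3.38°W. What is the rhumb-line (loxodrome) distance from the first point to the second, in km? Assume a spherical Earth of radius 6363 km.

2405 km

Rhumb course C = atan2(Δλ, Δψ) with Δψ = ln[tan(π/4+φ₂/2)/tan(π/4+φ₁/2)] = -0.2151, Δλ = +0.7051 → C = 106.97°
d = R·|Δφ| / |cos C| = 6363·0.11030 / 0.29183 = 2405 km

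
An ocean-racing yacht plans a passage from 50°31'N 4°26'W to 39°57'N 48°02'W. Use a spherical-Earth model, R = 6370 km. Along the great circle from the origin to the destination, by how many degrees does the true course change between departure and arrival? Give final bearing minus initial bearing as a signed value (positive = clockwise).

At departure: θ₁ = atan2(sin Δλ cos φ₂, cos φ₁ sin φ₂ − sin φ₁ cos φ₂ cos Δλ) = 267.81°
At arrival: θ₂ = atan2(sin Δλ cos φ₁, −cos φ₂ sin φ₁ + sin φ₂ cos φ₁ cos Δλ) = 235.98°
Δθ = θ₂ − θ₁ = -31.8°

-31.8°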